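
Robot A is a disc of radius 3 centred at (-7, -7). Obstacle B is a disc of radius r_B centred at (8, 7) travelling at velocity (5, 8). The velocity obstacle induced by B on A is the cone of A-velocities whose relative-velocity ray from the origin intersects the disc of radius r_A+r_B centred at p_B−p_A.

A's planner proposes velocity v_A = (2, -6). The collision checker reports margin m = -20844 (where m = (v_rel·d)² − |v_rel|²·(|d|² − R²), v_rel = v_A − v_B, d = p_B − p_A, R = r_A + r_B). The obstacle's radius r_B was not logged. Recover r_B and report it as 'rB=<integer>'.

m = -20844
d = (15, 14);  v_rel = (-3, -14),  |v_rel|² = 205
v_rel×d = (-3)·(14) − (-14)·(15) = 168
since m = R²·205 − 168²:  R² = (28224 + -20844) / 205 = 36
R = √36 = 6  ⇒  r_B = 6 − 3 = 3

rB=3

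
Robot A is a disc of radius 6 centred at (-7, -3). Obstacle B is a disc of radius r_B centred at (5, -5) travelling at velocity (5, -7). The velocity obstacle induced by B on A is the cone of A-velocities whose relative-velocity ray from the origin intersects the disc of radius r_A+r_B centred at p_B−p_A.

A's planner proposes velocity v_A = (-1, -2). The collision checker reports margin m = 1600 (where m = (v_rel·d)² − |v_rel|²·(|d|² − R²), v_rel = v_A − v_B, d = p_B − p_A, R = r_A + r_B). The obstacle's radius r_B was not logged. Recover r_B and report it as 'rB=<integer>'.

m = 1600
d = (12, -2);  v_rel = (-6, 5),  |v_rel|² = 61
v_rel×d = (-6)·(-2) − (5)·(12) = -48
since m = R²·61 − (-48)²:  R² = (2304 + 1600) / 61 = 64
R = √64 = 8  ⇒  r_B = 8 − 6 = 2

rB=2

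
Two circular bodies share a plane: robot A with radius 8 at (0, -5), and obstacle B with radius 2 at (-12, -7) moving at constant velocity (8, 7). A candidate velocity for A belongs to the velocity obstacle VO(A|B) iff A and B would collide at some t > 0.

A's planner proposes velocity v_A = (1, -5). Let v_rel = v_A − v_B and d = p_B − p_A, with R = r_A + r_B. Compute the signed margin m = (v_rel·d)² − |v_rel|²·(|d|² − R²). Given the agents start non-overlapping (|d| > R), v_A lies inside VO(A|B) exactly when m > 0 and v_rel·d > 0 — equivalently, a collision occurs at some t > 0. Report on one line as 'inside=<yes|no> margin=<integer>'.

d = (-12, -2),  |d|² = 148;  R = 8+2 = 10,  c = 148−10² = 48
v_rel = (-7, -12),  |v_rel|² = 193;  v_rel·d = (-7)·(-12) + (-12)·(-2) = 108
193·t² − 216·t + 48 = 0  ⇒  m = 108² − 193·48 = 2400
m = 2400 > 0,  v_rel·d = 108 > 0  ⇒  inside

inside=yes margin=2400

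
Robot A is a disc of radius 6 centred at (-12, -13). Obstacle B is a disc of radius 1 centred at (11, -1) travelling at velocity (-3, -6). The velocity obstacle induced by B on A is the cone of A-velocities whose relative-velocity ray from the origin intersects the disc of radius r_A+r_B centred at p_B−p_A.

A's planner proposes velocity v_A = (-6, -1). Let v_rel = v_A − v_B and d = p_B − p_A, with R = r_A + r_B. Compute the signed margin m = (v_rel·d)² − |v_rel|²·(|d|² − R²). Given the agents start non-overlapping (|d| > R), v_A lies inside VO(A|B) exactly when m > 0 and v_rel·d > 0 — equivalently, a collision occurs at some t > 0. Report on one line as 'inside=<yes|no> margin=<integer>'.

d = (23, 12),  |d|² = 673;  R = 6+1 = 7,  c = 673−7² = 624
v_rel = (-3, 5),  |v_rel|² = 34;  v_rel·d = (-3)·(23) + (5)·(12) = -9
34·t² + 18·t + 624 = 0  ⇒  m = (-9)² − 34·624 = -21135
m = -21135 < 0,  v_rel·d = -9 < 0  ⇒  outside

inside=no margin=-21135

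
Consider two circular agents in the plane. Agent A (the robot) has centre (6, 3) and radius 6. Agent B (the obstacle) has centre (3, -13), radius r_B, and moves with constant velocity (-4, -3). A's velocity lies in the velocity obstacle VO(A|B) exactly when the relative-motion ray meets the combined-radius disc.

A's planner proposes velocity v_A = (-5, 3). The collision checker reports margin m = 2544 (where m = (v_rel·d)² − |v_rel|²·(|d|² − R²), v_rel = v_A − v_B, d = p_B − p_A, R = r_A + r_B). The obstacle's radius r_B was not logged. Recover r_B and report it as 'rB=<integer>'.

m = 2544
d = (-3, -16);  v_rel = (-1, 6),  |v_rel|² = 37
v_rel×d = (-1)·(-16) − (6)·(-3) = 34
since m = R²·37 − 34²:  R² = (1156 + 2544) / 37 = 100
R = √100 = 10  ⇒  r_B = 10 − 6 = 4

rB=4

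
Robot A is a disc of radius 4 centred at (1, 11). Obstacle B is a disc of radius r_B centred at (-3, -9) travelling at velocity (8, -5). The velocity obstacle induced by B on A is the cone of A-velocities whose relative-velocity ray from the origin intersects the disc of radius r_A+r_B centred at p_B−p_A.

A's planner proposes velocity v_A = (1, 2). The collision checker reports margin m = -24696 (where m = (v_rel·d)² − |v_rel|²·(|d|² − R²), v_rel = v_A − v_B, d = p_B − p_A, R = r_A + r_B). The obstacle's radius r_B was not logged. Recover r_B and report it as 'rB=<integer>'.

m = -24696
d = (-4, -20);  v_rel = (-7, 7),  |v_rel|² = 98
v_rel×d = (-7)·(-20) − (7)·(-4) = 168
since m = R²·98 − 168²:  R² = (28224 + -24696) / 98 = 36
R = √36 = 6  ⇒  r_B = 6 − 4 = 2

rB=2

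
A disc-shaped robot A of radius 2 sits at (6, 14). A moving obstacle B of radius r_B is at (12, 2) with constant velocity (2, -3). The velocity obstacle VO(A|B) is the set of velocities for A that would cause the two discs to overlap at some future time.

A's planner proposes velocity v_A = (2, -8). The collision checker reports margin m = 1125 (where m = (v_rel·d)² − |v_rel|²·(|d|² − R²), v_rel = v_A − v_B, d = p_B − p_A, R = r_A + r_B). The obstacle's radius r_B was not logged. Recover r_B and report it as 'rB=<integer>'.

m = 1125
d = (6, -12);  v_rel = (0, -5),  |v_rel|² = 25
v_rel×d = (0)·(-12) − (-5)·(6) = 30
since m = R²·25 − 30²:  R² = (900 + 1125) / 25 = 81
R = √81 = 9  ⇒  r_B = 9 − 2 = 7

rB=7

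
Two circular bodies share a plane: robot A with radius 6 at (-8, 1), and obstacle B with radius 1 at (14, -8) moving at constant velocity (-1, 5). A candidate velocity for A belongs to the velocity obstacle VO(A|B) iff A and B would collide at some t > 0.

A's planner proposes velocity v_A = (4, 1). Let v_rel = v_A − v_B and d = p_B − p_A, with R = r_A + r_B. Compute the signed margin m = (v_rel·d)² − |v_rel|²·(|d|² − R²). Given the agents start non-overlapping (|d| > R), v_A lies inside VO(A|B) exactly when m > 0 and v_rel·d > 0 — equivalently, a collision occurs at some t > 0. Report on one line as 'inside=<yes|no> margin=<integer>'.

d = (22, -9),  |d|² = 565;  R = 6+1 = 7,  c = 565−7² = 516
v_rel = (5, -4),  |v_rel|² = 41;  v_rel·d = (5)·(22) + (-4)·(-9) = 146
41·t² − 292·t + 516 = 0  ⇒  m = 146² − 41·516 = 160
m = 160 > 0,  v_rel·d = 146 > 0  ⇒  inside

inside=yes margin=160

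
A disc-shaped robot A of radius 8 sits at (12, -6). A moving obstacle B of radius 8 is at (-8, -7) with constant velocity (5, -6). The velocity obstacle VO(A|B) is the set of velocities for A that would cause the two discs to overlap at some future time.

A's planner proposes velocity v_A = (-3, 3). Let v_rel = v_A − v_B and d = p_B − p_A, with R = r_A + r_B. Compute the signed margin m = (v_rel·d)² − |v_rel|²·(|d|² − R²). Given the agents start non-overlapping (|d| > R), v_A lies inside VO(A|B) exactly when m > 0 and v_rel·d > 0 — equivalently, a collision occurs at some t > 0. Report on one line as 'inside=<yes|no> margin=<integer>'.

d = (-20, -1),  |d|² = 401;  R = 8+8 = 16,  c = 401−16² = 145
v_rel = (-8, 9),  |v_rel|² = 145;  v_rel·d = (-8)·(-20) + (9)·(-1) = 151
145·t² − 302·t + 145 = 0  ⇒  m = 151² − 145·145 = 1776
m = 1776 > 0,  v_rel·d = 151 > 0  ⇒  inside

inside=yes margin=1776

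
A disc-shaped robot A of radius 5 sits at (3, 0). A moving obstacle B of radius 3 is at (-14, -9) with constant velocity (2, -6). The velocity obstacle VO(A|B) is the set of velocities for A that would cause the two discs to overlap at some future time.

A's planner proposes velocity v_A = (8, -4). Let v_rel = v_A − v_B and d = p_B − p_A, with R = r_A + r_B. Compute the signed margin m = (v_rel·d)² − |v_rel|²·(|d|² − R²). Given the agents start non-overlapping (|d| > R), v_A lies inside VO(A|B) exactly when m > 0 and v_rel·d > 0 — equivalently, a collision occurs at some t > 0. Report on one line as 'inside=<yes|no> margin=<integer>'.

d = (-17, -9),  |d|² = 370;  R = 5+3 = 8,  c = 370−8² = 306
v_rel = (6, 2),  |v_rel|² = 40;  v_rel·d = (6)·(-17) + (2)·(-9) = -120
40·t² + 240·t + 306 = 0  ⇒  m = (-120)² − 40·306 = 2160
m = 2160 > 0,  v_rel·d = -120 < 0  ⇒  outside

inside=no margin=2160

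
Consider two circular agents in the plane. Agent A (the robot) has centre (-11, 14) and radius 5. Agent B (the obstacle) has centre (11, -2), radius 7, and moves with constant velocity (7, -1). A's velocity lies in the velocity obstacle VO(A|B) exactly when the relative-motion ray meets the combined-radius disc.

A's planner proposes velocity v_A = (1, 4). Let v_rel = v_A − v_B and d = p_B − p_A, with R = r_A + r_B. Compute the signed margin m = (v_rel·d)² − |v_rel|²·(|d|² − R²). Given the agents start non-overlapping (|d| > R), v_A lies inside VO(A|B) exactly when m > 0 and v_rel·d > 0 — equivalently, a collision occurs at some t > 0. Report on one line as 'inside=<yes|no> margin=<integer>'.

d = (22, -16),  |d|² = 740;  R = 5+7 = 12,  c = 740−12² = 596
v_rel = (-6, 5),  |v_rel|² = 61;  v_rel·d = (-6)·(22) + (5)·(-16) = -212
61·t² + 424·t + 596 = 0  ⇒  m = (-212)² − 61·596 = 8588
m = 8588 > 0,  v_rel·d = -212 < 0  ⇒  outside

inside=no margin=8588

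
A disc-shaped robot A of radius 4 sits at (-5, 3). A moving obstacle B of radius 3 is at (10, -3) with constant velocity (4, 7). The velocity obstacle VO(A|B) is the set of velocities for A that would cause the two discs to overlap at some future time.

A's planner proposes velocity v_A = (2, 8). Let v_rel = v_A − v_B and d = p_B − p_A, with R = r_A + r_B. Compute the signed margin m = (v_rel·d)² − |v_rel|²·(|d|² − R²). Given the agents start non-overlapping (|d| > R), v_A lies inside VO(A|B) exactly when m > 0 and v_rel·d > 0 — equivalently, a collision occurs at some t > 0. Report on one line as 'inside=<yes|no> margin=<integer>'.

d = (15, -6),  |d|² = 261;  R = 4+3 = 7,  c = 261−7² = 212
v_rel = (-2, 1),  |v_rel|² = 5;  v_rel·d = (-2)·(15) + (1)·(-6) = -36
5·t² + 72·t + 212 = 0  ⇒  m = (-36)² − 5·212 = 236
m = 236 > 0,  v_rel·d = -36 < 0  ⇒  outside

inside=no margin=236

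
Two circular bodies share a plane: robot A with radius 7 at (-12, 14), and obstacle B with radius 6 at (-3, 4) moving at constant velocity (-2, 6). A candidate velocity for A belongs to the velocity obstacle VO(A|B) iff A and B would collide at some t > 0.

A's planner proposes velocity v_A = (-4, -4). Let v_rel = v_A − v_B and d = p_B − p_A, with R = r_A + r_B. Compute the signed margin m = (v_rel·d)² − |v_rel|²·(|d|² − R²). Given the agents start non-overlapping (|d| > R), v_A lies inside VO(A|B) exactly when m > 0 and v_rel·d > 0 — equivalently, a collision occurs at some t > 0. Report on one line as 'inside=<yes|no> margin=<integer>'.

d = (9, -10),  |d|² = 181;  R = 7+6 = 13,  c = 181−13² = 12
v_rel = (-2, -10),  |v_rel|² = 104;  v_rel·d = (-2)·(9) + (-10)·(-10) = 82
104·t² − 164·t + 12 = 0  ⇒  m = 82² − 104·12 = 5476
m = 5476 > 0,  v_rel·d = 82 > 0  ⇒  inside

inside=yes margin=5476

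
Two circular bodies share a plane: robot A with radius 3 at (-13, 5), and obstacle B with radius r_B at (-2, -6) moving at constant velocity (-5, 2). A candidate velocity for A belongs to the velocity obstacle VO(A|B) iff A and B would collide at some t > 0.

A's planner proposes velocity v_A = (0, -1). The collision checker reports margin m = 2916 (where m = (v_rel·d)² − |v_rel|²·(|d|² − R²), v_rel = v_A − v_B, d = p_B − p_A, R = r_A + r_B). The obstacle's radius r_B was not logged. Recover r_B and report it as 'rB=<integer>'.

m = 2916
d = (11, -11);  v_rel = (5, -3),  |v_rel|² = 34
v_rel×d = (5)·(-11) − (-3)·(11) = -22
since m = R²·34 − (-22)²:  R² = (484 + 2916) / 34 = 100
R = √100 = 10  ⇒  r_B = 10 − 3 = 7

rB=7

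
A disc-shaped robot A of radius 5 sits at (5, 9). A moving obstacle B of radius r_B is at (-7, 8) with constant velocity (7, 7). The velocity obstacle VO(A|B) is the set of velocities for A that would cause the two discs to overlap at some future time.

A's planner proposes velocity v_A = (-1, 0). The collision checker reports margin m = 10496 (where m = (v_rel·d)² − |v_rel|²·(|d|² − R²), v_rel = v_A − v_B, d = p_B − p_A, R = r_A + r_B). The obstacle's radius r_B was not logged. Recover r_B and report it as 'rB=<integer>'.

m = 10496
d = (-12, -1);  v_rel = (-8, -7),  |v_rel|² = 113
v_rel×d = (-8)·(-1) − (-7)·(-12) = -76
since m = R²·113 − (-76)²:  R² = (5776 + 10496) / 113 = 144
R = √144 = 12  ⇒  r_B = 12 − 5 = 7

rB=7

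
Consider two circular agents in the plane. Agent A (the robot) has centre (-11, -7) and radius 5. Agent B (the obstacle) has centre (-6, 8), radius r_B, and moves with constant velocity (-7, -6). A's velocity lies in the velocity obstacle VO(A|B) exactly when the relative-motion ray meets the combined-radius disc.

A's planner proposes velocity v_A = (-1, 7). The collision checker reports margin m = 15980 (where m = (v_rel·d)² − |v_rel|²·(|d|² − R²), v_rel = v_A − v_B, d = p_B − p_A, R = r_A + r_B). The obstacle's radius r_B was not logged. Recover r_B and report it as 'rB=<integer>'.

m = 15980
d = (5, 15);  v_rel = (6, 13),  |v_rel|² = 205
v_rel×d = (6)·(15) − (13)·(5) = 25
since m = R²·205 − 25²:  R² = (625 + 15980) / 205 = 81
R = √81 = 9  ⇒  r_B = 9 − 5 = 4

rB=4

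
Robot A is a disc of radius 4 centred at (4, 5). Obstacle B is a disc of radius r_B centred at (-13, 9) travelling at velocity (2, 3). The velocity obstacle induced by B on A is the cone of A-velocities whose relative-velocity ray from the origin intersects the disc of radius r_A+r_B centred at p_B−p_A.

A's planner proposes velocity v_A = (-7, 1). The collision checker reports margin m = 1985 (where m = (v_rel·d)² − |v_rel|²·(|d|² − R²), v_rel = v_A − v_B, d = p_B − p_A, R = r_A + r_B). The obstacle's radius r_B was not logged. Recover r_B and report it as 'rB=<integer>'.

m = 1985
d = (-17, 4);  v_rel = (-9, -2),  |v_rel|² = 85
v_rel×d = (-9)·(4) − (-2)·(-17) = -70
since m = R²·85 − (-70)²:  R² = (4900 + 1985) / 85 = 81
R = √81 = 9  ⇒  r_B = 9 − 4 = 5

rB=5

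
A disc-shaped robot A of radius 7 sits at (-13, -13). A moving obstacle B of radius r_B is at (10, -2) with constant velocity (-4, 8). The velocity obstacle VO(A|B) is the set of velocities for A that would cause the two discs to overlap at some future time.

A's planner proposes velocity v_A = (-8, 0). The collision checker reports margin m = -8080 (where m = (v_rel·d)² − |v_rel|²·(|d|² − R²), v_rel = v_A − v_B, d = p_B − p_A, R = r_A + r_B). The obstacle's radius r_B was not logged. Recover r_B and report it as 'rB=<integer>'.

m = -8080
d = (23, 11);  v_rel = (-4, -8),  |v_rel|² = 80
v_rel×d = (-4)·(11) − (-8)·(23) = 140
since m = R²·80 − 140²:  R² = (19600 + -8080) / 80 = 144
R = √144 = 12  ⇒  r_B = 12 − 7 = 5

rB=5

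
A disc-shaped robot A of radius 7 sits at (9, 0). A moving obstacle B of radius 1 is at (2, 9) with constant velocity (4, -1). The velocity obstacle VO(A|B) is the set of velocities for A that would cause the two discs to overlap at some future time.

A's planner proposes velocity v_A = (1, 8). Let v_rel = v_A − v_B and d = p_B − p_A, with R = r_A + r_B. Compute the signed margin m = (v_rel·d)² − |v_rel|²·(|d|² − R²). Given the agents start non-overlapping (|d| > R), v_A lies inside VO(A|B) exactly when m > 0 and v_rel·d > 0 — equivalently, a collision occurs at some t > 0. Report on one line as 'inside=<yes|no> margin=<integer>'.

d = (-7, 9),  |d|² = 130;  R = 7+1 = 8,  c = 130−8² = 66
v_rel = (-3, 9),  |v_rel|² = 90;  v_rel·d = (-3)·(-7) + (9)·(9) = 102
90·t² − 204·t + 66 = 0  ⇒  m = 102² − 90·66 = 4464
m = 4464 > 0,  v_rel·d = 102 > 0  ⇒  inside

inside=yes margin=4464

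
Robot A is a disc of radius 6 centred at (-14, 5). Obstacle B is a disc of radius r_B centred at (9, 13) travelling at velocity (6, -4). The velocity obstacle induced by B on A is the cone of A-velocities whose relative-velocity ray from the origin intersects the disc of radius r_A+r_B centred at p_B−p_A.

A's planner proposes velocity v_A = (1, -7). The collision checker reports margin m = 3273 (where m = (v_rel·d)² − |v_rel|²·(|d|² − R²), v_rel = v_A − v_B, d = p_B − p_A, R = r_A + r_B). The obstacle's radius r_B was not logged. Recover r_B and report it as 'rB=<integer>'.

m = 3273
d = (23, 8);  v_rel = (-5, -3),  |v_rel|² = 34
v_rel×d = (-5)·(8) − (-3)·(23) = 29
since m = R²·34 − 29²:  R² = (841 + 3273) / 34 = 121
R = √121 = 11  ⇒  r_B = 11 − 6 = 5

rB=5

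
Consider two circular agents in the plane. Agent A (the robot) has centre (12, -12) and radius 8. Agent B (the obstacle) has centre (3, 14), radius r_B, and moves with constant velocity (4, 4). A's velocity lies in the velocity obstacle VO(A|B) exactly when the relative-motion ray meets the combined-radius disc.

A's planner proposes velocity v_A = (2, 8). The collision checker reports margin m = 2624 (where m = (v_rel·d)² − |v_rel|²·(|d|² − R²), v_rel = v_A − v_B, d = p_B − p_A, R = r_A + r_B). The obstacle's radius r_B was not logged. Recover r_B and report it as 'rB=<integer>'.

m = 2624
d = (-9, 26);  v_rel = (-2, 4),  |v_rel|² = 20
v_rel×d = (-2)·(26) − (4)·(-9) = -16
since m = R²·20 − (-16)²:  R² = (256 + 2624) / 20 = 144
R = √144 = 12  ⇒  r_B = 12 − 8 = 4

rB=4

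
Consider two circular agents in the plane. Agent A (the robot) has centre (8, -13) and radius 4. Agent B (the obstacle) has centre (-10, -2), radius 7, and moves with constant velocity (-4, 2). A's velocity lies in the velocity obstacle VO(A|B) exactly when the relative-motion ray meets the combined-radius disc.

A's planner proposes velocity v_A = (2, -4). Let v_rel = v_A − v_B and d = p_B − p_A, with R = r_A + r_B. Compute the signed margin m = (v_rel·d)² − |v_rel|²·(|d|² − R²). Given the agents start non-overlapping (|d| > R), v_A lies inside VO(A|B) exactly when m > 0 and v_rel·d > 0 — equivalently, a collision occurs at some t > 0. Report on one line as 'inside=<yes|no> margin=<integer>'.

d = (-18, 11),  |d|² = 445;  R = 4+7 = 11,  c = 445−11² = 324
v_rel = (6, -6),  |v_rel|² = 72;  v_rel·d = (6)·(-18) + (-6)·(11) = -174
72·t² + 348·t + 324 = 0  ⇒  m = (-174)² − 72·324 = 6948
m = 6948 > 0,  v_rel·d = -174 < 0  ⇒  outside

inside=no margin=6948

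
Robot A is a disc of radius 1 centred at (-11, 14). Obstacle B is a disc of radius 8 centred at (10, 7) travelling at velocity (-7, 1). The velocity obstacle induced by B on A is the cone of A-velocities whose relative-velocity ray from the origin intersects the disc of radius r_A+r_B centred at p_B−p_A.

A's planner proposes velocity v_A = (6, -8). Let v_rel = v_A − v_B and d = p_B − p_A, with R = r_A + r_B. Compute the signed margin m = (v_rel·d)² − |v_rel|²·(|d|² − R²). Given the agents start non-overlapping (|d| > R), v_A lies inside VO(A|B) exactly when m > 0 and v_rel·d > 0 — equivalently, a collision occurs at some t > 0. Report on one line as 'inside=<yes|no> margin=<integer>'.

d = (21, -7),  |d|² = 490;  R = 1+8 = 9,  c = 490−9² = 409
v_rel = (13, -9),  |v_rel|² = 250;  v_rel·d = (13)·(21) + (-9)·(-7) = 336
250·t² − 672·t + 409 = 0  ⇒  m = 336² − 250·409 = 10646
m = 10646 > 0,  v_rel·d = 336 > 0  ⇒  inside

inside=yes margin=10646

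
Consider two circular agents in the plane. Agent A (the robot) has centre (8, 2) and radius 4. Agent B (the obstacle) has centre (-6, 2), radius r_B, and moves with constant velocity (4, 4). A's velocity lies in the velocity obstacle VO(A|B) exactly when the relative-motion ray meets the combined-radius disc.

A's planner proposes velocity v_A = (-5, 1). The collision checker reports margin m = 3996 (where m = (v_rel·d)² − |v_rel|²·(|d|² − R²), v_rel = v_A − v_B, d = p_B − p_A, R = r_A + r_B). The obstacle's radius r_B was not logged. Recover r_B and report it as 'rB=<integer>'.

m = 3996
d = (-14, 0);  v_rel = (-9, -3),  |v_rel|² = 90
v_rel×d = (-9)·(0) − (-3)·(-14) = -42
since m = R²·90 − (-42)²:  R² = (1764 + 3996) / 90 = 64
R = √64 = 8  ⇒  r_B = 8 − 4 = 4

rB=4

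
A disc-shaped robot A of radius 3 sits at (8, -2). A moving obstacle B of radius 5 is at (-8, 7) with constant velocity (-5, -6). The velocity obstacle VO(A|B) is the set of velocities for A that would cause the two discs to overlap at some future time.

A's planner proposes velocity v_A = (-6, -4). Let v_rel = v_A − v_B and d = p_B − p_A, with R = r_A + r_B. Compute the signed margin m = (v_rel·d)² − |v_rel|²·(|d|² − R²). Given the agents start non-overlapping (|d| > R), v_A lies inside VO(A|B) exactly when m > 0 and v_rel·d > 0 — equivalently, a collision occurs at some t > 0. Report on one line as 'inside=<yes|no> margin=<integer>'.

d = (-16, 9),  |d|² = 337;  R = 3+5 = 8,  c = 337−8² = 273
v_rel = (-1, 2),  |v_rel|² = 5;  v_rel·d = (-1)·(-16) + (2)·(9) = 34
5·t² − 68·t + 273 = 0  ⇒  m = 34² − 5·273 = -209
m = -209 < 0,  v_rel·d = 34 > 0  ⇒  outside

inside=no margin=-209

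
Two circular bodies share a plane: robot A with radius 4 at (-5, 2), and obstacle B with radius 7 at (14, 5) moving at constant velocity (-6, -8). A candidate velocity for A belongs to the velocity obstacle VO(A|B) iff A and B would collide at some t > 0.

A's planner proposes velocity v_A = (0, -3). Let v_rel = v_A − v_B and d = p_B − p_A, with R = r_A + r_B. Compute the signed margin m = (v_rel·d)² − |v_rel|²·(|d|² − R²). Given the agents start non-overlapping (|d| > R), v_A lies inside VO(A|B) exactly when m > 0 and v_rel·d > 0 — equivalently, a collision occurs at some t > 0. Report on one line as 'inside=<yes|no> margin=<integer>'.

d = (19, 3),  |d|² = 370;  R = 4+7 = 11,  c = 370−11² = 249
v_rel = (6, 5),  |v_rel|² = 61;  v_rel·d = (6)·(19) + (5)·(3) = 129
61·t² − 258·t + 249 = 0  ⇒  m = 129² − 61·249 = 1452
m = 1452 > 0,  v_rel·d = 129 > 0  ⇒  inside

inside=yes margin=1452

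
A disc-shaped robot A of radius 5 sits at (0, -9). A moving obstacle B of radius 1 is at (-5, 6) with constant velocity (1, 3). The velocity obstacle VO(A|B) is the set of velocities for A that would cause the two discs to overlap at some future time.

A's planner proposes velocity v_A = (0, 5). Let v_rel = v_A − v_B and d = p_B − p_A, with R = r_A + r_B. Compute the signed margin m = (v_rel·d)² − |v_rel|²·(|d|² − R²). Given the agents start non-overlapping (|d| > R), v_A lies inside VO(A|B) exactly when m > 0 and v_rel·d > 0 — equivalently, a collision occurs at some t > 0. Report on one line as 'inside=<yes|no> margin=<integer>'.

d = (-5, 15),  |d|² = 250;  R = 5+1 = 6,  c = 250−6² = 214
v_rel = (-1, 2),  |v_rel|² = 5;  v_rel·d = (-1)·(-5) + (2)·(15) = 35
5·t² − 70·t + 214 = 0  ⇒  m = 35² − 5·214 = 155
m = 155 > 0,  v_rel·d = 35 > 0  ⇒  inside

inside=yes margin=155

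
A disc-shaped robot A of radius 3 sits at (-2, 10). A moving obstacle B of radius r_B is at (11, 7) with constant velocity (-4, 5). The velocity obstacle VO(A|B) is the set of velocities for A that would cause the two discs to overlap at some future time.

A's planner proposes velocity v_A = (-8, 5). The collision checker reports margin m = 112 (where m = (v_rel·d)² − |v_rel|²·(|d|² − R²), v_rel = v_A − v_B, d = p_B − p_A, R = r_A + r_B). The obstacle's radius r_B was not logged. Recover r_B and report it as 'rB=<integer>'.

m = 112
d = (13, -3);  v_rel = (-4, 0),  |v_rel|² = 16
v_rel×d = (-4)·(-3) − (0)·(13) = 12
since m = R²·16 − 12²:  R² = (144 + 112) / 16 = 16
R = √16 = 4  ⇒  r_B = 4 − 3 = 1

rB=1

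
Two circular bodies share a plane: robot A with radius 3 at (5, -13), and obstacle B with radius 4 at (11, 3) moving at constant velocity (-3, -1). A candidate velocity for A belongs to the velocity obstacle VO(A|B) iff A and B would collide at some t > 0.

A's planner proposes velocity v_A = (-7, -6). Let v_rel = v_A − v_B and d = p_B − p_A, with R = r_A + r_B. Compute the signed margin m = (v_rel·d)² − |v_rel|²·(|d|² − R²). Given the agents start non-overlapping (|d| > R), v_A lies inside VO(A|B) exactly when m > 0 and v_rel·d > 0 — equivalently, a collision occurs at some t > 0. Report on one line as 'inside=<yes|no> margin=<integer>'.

d = (6, 16),  |d|² = 292;  R = 3+4 = 7,  c = 292−7² = 243
v_rel = (-4, -5),  |v_rel|² = 41;  v_rel·d = (-4)·(6) + (-5)·(16) = -104
41·t² + 208·t + 243 = 0  ⇒  m = (-104)² − 41·243 = 853
m = 853 > 0,  v_rel·d = -104 < 0  ⇒  outside

inside=no margin=853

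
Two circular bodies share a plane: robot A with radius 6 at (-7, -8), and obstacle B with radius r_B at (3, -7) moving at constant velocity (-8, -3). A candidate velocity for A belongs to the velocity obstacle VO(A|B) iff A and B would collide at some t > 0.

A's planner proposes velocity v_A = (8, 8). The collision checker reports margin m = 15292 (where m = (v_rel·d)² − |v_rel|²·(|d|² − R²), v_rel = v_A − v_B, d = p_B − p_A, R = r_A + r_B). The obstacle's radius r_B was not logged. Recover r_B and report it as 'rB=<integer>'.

m = 15292
d = (10, 1);  v_rel = (16, 11),  |v_rel|² = 377
v_rel×d = (16)·(1) − (11)·(10) = -94
since m = R²·377 − (-94)²:  R² = (8836 + 15292) / 377 = 64
R = √64 = 8  ⇒  r_B = 8 − 6 = 2

rB=2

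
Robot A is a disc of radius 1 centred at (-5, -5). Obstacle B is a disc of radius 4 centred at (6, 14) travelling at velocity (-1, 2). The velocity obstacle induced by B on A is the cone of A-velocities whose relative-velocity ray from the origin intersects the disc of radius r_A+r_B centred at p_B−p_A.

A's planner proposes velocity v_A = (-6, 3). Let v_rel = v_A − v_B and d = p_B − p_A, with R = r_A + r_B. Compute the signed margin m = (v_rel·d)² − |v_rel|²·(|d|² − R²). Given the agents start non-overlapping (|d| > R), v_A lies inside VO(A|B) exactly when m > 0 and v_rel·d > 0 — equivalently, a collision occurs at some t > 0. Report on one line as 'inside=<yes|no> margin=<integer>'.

d = (11, 19),  |d|² = 482;  R = 1+4 = 5,  c = 482−5² = 457
v_rel = (-5, 1),  |v_rel|² = 26;  v_rel·d = (-5)·(11) + (1)·(19) = -36
26·t² + 72·t + 457 = 0  ⇒  m = (-36)² − 26·457 = -10586
m = -10586 < 0,  v_rel·d = -36 < 0  ⇒  outside

inside=no margin=-10586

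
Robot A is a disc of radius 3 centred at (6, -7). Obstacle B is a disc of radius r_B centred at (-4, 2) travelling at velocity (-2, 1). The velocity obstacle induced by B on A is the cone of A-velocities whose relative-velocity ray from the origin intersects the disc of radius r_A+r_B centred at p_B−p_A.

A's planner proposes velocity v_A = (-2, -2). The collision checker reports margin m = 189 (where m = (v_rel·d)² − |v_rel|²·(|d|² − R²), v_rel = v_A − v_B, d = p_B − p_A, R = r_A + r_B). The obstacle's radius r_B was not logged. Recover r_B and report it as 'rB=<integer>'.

m = 189
d = (-10, 9);  v_rel = (0, -3),  |v_rel|² = 9
v_rel×d = (0)·(9) − (-3)·(-10) = -30
since m = R²·9 − (-30)²:  R² = (900 + 189) / 9 = 121
R = √121 = 11  ⇒  r_B = 11 − 3 = 8

rB=8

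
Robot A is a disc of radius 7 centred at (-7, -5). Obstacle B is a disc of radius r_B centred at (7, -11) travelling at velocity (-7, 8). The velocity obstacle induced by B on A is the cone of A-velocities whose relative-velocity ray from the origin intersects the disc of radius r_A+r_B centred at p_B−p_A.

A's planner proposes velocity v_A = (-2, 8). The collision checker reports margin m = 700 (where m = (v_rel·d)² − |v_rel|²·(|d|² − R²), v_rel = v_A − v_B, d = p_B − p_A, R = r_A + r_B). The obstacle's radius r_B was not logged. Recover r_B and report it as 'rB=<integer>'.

m = 700
d = (14, -6);  v_rel = (5, 0),  |v_rel|² = 25
v_rel×d = (5)·(-6) − (0)·(14) = -30
since m = R²·25 − (-30)²:  R² = (900 + 700) / 25 = 64
R = √64 = 8  ⇒  r_B = 8 − 7 = 1

rB=1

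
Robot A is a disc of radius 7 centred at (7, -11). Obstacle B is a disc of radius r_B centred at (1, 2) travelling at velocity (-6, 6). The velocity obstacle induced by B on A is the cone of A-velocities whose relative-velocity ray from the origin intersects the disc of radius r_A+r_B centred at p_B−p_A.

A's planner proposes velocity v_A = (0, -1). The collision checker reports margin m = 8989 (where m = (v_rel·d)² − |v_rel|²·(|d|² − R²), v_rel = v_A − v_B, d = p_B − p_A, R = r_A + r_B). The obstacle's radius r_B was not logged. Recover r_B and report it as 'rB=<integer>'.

m = 8989
d = (-6, 13);  v_rel = (6, -7),  |v_rel|² = 85
v_rel×d = (6)·(13) − (-7)·(-6) = 36
since m = R²·85 − 36²:  R² = (1296 + 8989) / 85 = 121
R = √121 = 11  ⇒  r_B = 11 − 7 = 4

rB=4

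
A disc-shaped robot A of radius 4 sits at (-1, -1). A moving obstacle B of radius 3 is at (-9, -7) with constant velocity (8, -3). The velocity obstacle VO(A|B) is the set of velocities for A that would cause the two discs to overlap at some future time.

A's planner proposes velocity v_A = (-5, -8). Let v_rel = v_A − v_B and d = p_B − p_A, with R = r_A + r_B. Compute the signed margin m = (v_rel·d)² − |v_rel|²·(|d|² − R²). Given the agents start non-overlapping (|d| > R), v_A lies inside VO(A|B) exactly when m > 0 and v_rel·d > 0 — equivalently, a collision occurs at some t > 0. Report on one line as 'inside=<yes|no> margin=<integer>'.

d = (-8, -6),  |d|² = 100;  R = 4+3 = 7,  c = 100−7² = 51
v_rel = (-13, -5),  |v_rel|² = 194;  v_rel·d = (-13)·(-8) + (-5)·(-6) = 134
194·t² − 268·t + 51 = 0  ⇒  m = 134² − 194·51 = 8062
m = 8062 > 0,  v_rel·d = 134 > 0  ⇒  inside

inside=yes margin=8062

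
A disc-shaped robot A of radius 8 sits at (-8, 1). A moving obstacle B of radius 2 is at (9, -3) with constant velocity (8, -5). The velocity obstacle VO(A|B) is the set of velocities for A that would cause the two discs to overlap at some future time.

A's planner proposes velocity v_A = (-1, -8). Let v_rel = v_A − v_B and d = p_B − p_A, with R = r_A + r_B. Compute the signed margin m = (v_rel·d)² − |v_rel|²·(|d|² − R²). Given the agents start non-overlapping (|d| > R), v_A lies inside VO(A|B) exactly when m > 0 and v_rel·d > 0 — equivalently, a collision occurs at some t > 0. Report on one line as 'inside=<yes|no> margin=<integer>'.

d = (17, -4),  |d|² = 305;  R = 8+2 = 10,  c = 305−10² = 205
v_rel = (-9, -3),  |v_rel|² = 90;  v_rel·d = (-9)·(17) + (-3)·(-4) = -141
90·t² + 282·t + 205 = 0  ⇒  m = (-141)² − 90·205 = 1431
m = 1431 > 0,  v_rel·d = -141 < 0  ⇒  outside

inside=no margin=1431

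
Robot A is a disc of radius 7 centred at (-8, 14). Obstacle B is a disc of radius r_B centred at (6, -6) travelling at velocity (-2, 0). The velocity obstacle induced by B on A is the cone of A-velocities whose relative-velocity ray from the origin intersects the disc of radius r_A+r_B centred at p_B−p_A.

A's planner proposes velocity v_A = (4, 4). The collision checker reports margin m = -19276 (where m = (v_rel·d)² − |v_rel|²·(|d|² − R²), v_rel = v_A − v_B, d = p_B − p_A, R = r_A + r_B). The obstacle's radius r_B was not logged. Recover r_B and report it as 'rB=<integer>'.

m = -19276
d = (14, -20);  v_rel = (6, 4),  |v_rel|² = 52
v_rel×d = (6)·(-20) − (4)·(14) = -176
since m = R²·52 − (-176)²:  R² = (30976 + -19276) / 52 = 225
R = √225 = 15  ⇒  r_B = 15 − 7 = 8

rB=8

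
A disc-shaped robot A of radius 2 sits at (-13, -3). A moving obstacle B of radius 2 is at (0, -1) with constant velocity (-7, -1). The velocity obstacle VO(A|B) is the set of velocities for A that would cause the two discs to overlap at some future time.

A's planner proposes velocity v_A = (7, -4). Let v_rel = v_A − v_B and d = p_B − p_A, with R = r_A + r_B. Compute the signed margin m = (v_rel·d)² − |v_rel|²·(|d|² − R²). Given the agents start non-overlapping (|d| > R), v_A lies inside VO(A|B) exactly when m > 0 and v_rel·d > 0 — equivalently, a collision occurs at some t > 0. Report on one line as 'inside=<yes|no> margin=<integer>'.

d = (13, 2),  |d|² = 173;  R = 2+2 = 4,  c = 173−4² = 157
v_rel = (14, -3),  |v_rel|² = 205;  v_rel·d = (14)·(13) + (-3)·(2) = 176
205·t² − 352·t + 157 = 0  ⇒  m = 176² − 205·157 = -1209
m = -1209 < 0,  v_rel·d = 176 > 0  ⇒  outside

inside=no margin=-1209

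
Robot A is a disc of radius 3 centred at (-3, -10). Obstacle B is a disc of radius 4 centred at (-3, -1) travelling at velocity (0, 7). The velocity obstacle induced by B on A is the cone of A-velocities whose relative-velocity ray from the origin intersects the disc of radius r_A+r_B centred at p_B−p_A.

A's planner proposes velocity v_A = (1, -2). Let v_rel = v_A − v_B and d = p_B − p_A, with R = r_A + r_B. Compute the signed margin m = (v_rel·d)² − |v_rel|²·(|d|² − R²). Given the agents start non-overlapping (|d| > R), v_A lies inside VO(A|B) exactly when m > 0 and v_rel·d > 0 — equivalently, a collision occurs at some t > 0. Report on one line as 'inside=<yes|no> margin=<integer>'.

d = (0, 9),  |d|² = 81;  R = 3+4 = 7,  c = 81−7² = 32
v_rel = (1, -9),  |v_rel|² = 82;  v_rel·d = (1)·(0) + (-9)·(9) = -81
82·t² + 162·t + 32 = 0  ⇒  m = (-81)² − 82·32 = 3937
m = 3937 > 0,  v_rel·d = -81 < 0  ⇒  outside

inside=no margin=3937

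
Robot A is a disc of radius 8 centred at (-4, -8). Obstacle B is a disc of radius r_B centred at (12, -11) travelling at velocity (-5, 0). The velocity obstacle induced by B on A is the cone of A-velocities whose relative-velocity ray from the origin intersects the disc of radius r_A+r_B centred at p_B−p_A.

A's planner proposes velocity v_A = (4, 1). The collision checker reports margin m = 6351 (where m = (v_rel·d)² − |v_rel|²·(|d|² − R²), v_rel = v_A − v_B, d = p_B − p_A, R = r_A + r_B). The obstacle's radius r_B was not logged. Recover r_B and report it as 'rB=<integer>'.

m = 6351
d = (16, -3);  v_rel = (9, 1),  |v_rel|² = 82
v_rel×d = (9)·(-3) − (1)·(16) = -43
since m = R²·82 − (-43)²:  R² = (1849 + 6351) / 82 = 100
R = √100 = 10  ⇒  r_B = 10 − 8 = 2

rB=2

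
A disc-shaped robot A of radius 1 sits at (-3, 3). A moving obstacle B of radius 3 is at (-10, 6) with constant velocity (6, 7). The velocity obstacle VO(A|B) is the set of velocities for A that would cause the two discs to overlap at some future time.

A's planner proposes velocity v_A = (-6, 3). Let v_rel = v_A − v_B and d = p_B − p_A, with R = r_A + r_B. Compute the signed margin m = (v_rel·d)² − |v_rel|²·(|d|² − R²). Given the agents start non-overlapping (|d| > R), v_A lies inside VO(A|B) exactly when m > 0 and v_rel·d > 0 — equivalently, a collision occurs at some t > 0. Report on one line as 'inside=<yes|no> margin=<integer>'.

d = (-7, 3),  |d|² = 58;  R = 1+3 = 4,  c = 58−4² = 42
v_rel = (-12, -4),  |v_rel|² = 160;  v_rel·d = (-12)·(-7) + (-4)·(3) = 72
160·t² − 144·t + 42 = 0  ⇒  m = 72² − 160·42 = -1536
m = -1536 < 0,  v_rel·d = 72 > 0  ⇒  outside

inside=no margin=-1536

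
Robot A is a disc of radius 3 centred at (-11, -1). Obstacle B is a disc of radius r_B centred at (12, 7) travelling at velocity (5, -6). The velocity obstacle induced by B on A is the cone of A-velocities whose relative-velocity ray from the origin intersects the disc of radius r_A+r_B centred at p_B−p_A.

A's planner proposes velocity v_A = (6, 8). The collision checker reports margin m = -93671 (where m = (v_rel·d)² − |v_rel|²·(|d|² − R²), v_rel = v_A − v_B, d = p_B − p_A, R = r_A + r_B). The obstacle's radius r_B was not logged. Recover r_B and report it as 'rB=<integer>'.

m = -93671
d = (23, 8);  v_rel = (1, 14),  |v_rel|² = 197
v_rel×d = (1)·(8) − (14)·(23) = -314
since m = R²·197 − (-314)²:  R² = (98596 + -93671) / 197 = 25
R = √25 = 5  ⇒  r_B = 5 − 3 = 2

rB=2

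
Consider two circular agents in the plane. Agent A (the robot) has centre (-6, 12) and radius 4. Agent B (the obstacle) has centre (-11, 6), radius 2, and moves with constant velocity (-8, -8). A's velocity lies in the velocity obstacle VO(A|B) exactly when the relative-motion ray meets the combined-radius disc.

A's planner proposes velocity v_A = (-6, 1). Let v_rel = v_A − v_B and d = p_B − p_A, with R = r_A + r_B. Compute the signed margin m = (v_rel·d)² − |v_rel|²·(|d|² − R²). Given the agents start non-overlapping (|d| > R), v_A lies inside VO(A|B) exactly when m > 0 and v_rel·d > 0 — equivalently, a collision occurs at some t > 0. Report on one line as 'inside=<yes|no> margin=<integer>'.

d = (-5, -6),  |d|² = 61;  R = 4+2 = 6,  c = 61−6² = 25
v_rel = (2, 9),  |v_rel|² = 85;  v_rel·d = (2)·(-5) + (9)·(-6) = -64
85·t² + 128·t + 25 = 0  ⇒  m = (-64)² − 85·25 = 1971
m = 1971 > 0,  v_rel·d = -64 < 0  ⇒  outside

inside=no margin=1971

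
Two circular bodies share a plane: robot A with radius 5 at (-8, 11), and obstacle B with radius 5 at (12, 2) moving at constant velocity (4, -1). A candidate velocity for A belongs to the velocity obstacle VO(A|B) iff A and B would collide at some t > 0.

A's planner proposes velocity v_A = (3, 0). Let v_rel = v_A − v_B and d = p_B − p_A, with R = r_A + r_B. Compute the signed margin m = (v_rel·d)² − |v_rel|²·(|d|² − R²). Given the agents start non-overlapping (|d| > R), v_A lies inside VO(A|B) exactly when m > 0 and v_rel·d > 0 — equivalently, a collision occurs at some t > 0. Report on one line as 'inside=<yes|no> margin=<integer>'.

d = (20, -9),  |d|² = 481;  R = 5+5 = 10,  c = 481−10² = 381
v_rel = (-1, 1),  |v_rel|² = 2;  v_rel·d = (-1)·(20) + (1)·(-9) = -29
2·t² + 58·t + 381 = 0  ⇒  m = (-29)² − 2·381 = 79
m = 79 > 0,  v_rel·d = -29 < 0  ⇒  outside

inside=no margin=79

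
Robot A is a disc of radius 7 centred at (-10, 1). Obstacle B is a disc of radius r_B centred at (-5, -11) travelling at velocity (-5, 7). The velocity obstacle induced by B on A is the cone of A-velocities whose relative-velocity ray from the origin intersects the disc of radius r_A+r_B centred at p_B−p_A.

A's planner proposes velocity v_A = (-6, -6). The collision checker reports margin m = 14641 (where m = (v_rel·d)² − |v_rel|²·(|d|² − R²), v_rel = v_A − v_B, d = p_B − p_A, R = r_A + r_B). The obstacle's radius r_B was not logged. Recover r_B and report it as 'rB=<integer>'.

m = 14641
d = (5, -12);  v_rel = (-1, -13),  |v_rel|² = 170
v_rel×d = (-1)·(-12) − (-13)·(5) = 77
since m = R²·170 − 77²:  R² = (5929 + 14641) / 170 = 121
R = √121 = 11  ⇒  r_B = 11 − 7 = 4

rB=4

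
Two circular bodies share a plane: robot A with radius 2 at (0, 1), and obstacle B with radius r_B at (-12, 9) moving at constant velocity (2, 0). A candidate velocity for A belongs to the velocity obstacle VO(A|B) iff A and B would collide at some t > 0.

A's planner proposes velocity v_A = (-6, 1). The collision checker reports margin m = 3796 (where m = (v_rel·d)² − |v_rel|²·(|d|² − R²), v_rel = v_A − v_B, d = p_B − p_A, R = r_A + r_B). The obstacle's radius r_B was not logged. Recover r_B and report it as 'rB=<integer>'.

m = 3796
d = (-12, 8);  v_rel = (-8, 1),  |v_rel|² = 65
v_rel×d = (-8)·(8) − (1)·(-12) = -52
since m = R²·65 − (-52)²:  R² = (2704 + 3796) / 65 = 100
R = √100 = 10  ⇒  r_B = 10 − 2 = 8

rB=8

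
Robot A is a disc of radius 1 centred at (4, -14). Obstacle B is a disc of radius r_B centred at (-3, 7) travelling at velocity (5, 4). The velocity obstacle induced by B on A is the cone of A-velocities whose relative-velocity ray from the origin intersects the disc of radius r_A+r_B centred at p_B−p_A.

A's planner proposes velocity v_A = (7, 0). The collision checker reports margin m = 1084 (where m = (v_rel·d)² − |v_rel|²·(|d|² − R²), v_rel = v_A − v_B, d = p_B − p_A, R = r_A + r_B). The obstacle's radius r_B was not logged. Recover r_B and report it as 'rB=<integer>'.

m = 1084
d = (-7, 21);  v_rel = (2, -4),  |v_rel|² = 20
v_rel×d = (2)·(21) − (-4)·(-7) = 14
since m = R²·20 − 14²:  R² = (196 + 1084) / 20 = 64
R = √64 = 8  ⇒  r_B = 8 − 1 = 7

rB=7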